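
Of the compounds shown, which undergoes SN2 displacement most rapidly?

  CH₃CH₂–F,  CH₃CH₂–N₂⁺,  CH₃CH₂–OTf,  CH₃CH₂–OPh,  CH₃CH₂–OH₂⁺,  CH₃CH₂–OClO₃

CH₃CH₂–N₂⁺

With the same alkyl group throughout, only the leaving group differentiates the rates.
The more stable X⁻ (or X) is on its own — i.e. the weaker a base it is — the better a leaving group it makes.
CH₃CH₂–N₂⁺ loses N₂: no meaningful conjugate acid; N₂ departs as an exceptionally stable neutral molecule
CH₃CH₂–OTf loses OTf⁻: pKₐ(CF₃SO₃H (triflic acid)) ≈ -14
CH₃CH₂–OClO₃ loses ClO₄⁻: pKₐ(HClO₄) ≈ -10
CH₃CH₂–OH₂⁺ loses H₂O: pKₐ(H₃O⁺) ≈ -1.7
CH₃CH₂–F loses F⁻: pKₐ(HF) ≈ 3.2
CH₃CH₂–OPh loses PhO⁻: pKₐ(C₆H₅OH (phenol)) ≈ 10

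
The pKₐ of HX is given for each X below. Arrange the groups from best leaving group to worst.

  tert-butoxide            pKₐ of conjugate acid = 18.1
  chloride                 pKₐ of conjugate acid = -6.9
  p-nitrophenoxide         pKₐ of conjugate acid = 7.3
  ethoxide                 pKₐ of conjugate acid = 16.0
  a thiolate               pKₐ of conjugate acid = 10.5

Lower conjugate-acid pKₐ ⇒ weaker base ⇒ better leaving group.
Sorting by the given values: chloride (-6.9), p-nitrophenoxide (7.3), a thiolate (10.5), ethoxide (16.0), tert-butoxide (18.1).

chloride > p-nitrophenoxide > a thiolate > ethoxide > tert-butoxide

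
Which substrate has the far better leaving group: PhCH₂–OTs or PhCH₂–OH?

PhCH₂–OTs

From PhCH₂–OH the departing group would be OH⁻ (pKₐ(H₂O) ≈ 15.7). Strong base; essentially never leaves without prior activation.
From PhCH₂–OTs the leaving group is OTs⁻ (pKₐ(p-CH₃C₆H₄SO₃H (TsOH)) ≈ -2.8). Resonance-delocalised arenesulfonate.
(In practice PhCH₂–OTs is made from PhCH₂–OH by treatment with TsCl / pyridine, converting the hydroxyl into a tosylate.)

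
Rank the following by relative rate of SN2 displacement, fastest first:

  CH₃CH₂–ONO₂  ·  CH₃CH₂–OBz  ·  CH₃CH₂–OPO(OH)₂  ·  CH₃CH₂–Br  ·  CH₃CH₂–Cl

Identical carbon frameworks mean the comparison reduces to leaving-group quality.
Leaving-group ability tracks the stability of the departed species; conjugate-acid pKₐ is the usual yardstick (lower pKₐ → better LG).
CH₃CH₂–Br loses Br⁻: pKₐ(HBr) ≈ -9
CH₃CH₂–Cl loses Cl⁻: pKₐ(HCl) ≈ -7
CH₃CH₂–ONO₂ loses NO₃⁻: pKₐ(HNO₃) ≈ -1.3
CH₃CH₂–OPO(OH)₂ loses H₂PO₄⁻: pKₐ(H₃PO₄) ≈ 2.1
CH₃CH₂–OBz loses PhCOO⁻: pKₐ(C₆H₅COOH) ≈ 4.2

CH₃CH₂–Br > CH₃CH₂–Cl > CH₃CH₂–ONO₂ > CH₃CH₂–OPO(OH)₂ > CH₃CH₂–OBz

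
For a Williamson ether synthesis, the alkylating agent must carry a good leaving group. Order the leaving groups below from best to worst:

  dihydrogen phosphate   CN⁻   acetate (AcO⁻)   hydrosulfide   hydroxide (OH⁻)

The more stable X⁻ (or X) is on its own — i.e. the weaker a base it is — the better a leaving group it makes.
dihydrogen phosphate: pKₐ(H₃PO₄) ≈ 2.1
acetate (AcO⁻): pKₐ(CH₃COOH) ≈ 4.8 — resonance-stabilised but still a weak base
hydrosulfide: pKₐ(H₂S) ≈ 7
CN⁻: pKₐ(HCN) ≈ 9.2 — sp carbon stabilises the charge somewhat, but still a poor LG
hydroxide (OH⁻): pKₐ(H₂O) ≈ 15.7 — strong base; essentially never leaves without prior activation

dihydrogen phosphate > acetate (AcO⁻) > hydrosulfide > CN⁻ > hydroxide (OH⁻)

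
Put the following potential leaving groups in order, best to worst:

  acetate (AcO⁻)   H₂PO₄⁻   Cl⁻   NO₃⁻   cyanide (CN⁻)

Cl⁻ > NO₃⁻ > H₂PO₄⁻ > acetate (AcO⁻) > cyanide (CN⁻)

Rank by basicity of the departing species: weakest base leaves most easily.
Cl⁻: pKₐ(HCl) ≈ -7
NO₃⁻: pKₐ(HNO₃) ≈ -1.3
H₂PO₄⁻: pKₐ(H₃PO₄) ≈ 2.1
acetate (AcO⁻): pKₐ(CH₃COOH) ≈ 4.8
cyanide (CN⁻): pKₐ(HCN) ≈ 9.2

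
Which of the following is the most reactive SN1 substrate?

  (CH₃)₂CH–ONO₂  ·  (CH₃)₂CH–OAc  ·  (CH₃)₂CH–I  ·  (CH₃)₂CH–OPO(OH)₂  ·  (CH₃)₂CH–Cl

With the same alkyl group throughout, only the leaving group differentiates the rates.
Rank by basicity of the departing species: weakest base leaves most easily.
(CH₃)₂CH–I loses I⁻: pKₐ(HI) ≈ -10
(CH₃)₂CH–Cl loses Cl⁻: pKₐ(HCl) ≈ -7
(CH₃)₂CH–ONO₂ loses NO₃⁻: pKₐ(HNO₃) ≈ -1.3
(CH₃)₂CH–OPO(OH)₂ loses H₂PO₄⁻: pKₐ(H₃PO₄) ≈ 2.1
(CH₃)₂CH–OAc loses AcO⁻: pKₐ(CH₃COOH) ≈ 4.8

(CH₃)₂CH–I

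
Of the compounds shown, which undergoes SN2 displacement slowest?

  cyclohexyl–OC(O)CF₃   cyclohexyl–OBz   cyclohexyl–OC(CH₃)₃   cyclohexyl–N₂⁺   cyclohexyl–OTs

cyclohexyl–OC(CH₃)₃

Same R in every case — rank the leaving groups.
The more stable X⁻ (or X) is on its own — i.e. the weaker a base it is — the better a leaving group it makes.
cyclohexyl–N₂⁺ loses N₂: no meaningful conjugate acid; N₂ departs as an exceptionally stable neutral molecule
cyclohexyl–OTs loses OTs⁻: pKₐ(p-CH₃C₆H₄SO₃H (TsOH)) ≈ -2.8
cyclohexyl–OC(O)CF₃ loses CF₃COO⁻: pKₐ(CF₃COOH) ≈ 0.2
cyclohexyl–OBz loses PhCOO⁻: pKₐ(C₆H₅COOH) ≈ 4.2
cyclohexyl–OC(CH₃)₃ loses (CH₃)₃CO⁻: pKₐ(t-BuOH) ≈ 18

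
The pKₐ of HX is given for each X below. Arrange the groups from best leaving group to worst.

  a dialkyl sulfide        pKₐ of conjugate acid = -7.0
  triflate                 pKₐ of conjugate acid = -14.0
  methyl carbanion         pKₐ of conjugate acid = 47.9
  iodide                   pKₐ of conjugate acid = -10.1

triflate > iodide > a dialkyl sulfide > methyl carbanion

Lower conjugate-acid pKₐ ⇒ weaker base ⇒ better leaving group.
Sorting by the given values: triflate (-14.0), iodide (-10.1), a dialkyl sulfide (-7.0), methyl carbanion (47.9).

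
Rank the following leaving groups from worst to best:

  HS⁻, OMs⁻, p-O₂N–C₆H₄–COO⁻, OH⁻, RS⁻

OH⁻ < RS⁻ < HS⁻ < p-O₂N–C₆H₄–COO⁻ < OMs⁻

OMs⁻: pKₐ(CH₃SO₃H (MsOH)) ≈ -1.9
p-O₂N–C₆H₄–COO⁻: pKₐ(p-nitrobenzoic acid) ≈ 3.4
HS⁻: pKₐ(H₂S) ≈ 7
RS⁻: pKₐ(RSH (a thiol)) ≈ 10.5
OH⁻: pKₐ(H₂O) ≈ 15.7
The question asks for worst first, so the sequence is read in increasing leaving-group ability.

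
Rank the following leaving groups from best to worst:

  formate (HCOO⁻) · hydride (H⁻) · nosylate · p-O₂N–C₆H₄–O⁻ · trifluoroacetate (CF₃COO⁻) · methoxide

The more stable X⁻ (or X) is on its own — i.e. the weaker a base it is — the better a leaving group it makes.
nosylate: pKₐ(p-O₂NC₆H₄SO₃H) ≈ -3.5
trifluoroacetate (CF₃COO⁻): pKₐ(CF₃COOH) ≈ 0.2 — strongly electron-withdrawing CF₃ stabilises the carboxylate
formate (HCOO⁻): pKₐ(HCOOH) ≈ 3.8
p-O₂N–C₆H₄–O⁻: pKₐ(p-nitrophenol) ≈ 7.2 — nitro group delocalises the charge; the classic chromogenic LG
methoxide: pKₐ(CH₃OH) ≈ 15.5
hydride (H⁻): pKₐ(H₂) ≈ 36

nosylate > trifluoroacetate (CF₃COO⁻) > formate (HCOO⁻) > p-O₂N–C₆H₄–O⁻ > methoxide > hydride (H⁻)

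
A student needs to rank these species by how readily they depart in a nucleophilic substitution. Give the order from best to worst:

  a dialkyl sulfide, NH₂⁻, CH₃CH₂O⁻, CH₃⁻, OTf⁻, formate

OTf⁻ > a dialkyl sulfide > formate > CH₃CH₂O⁻ > NH₂⁻ > CH₃⁻

The more stable X⁻ (or X) is on its own — i.e. the weaker a base it is — the better a leaving group it makes.
OTf⁻: pKₐ(CF₃SO₃H (triflic acid)) ≈ -14 — charge spread over three oxygens and a CF₃ group; the premier leaving group in synthesis
a dialkyl sulfide: pKₐ(R'₂SH⁺) ≈ -7 — neutral; leaves from a sulfonium salt (R–SR'₂⁺)
formate: pKₐ(HCOOH) ≈ 3.8 — resonance-stabilised carboxylate
CH₃CH₂O⁻: pKₐ(CH₃CH₂OH) ≈ 16 — strong base; alkoxides do not leave unassisted
NH₂⁻: pKₐ(NH₃) ≈ 38
CH₃⁻: pKₐ(CH₄) ≈ 48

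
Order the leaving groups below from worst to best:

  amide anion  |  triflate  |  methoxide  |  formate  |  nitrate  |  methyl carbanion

Leaving-group ability tracks the stability of the departed species; conjugate-acid pKₐ is the usual yardstick (lower pKₐ → better LG).
triflate: pKₐ(CF₃SO₃H (triflic acid)) ≈ -14 — charge spread over three oxygens and a CF₃ group; the premier leaving group in synthesis
nitrate: pKₐ(HNO₃) ≈ -1.3
formate: pKₐ(HCOOH) ≈ 3.8
methoxide: pKₐ(CH₃OH) ≈ 15.5 — strong base; alkoxides do not leave unassisted
amide anion: pKₐ(NH₃) ≈ 38 — extremely strong base; never a leaving group
methyl carbanion: pKₐ(CH₄) ≈ 48
The question asks for worst first, so the sequence is read in increasing leaving-group ability.

methyl carbanion < amide anion < methoxide < formate < nitrate < triflate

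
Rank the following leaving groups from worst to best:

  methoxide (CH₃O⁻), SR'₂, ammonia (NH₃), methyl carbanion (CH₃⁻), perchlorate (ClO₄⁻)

methyl carbanion (CH₃⁻) < methoxide (CH₃O⁻) < ammonia (NH₃) < SR'₂ < perchlorate (ClO₄⁻)

Leaving-group ability tracks the stability of the departed species; conjugate-acid pKₐ is the usual yardstick (lower pKₐ → better LG).
perchlorate (ClO₄⁻): pKₐ(HClO₄) ≈ -10
SR'₂: pKₐ(R'₂SH⁺) ≈ -7
ammonia (NH₃): pKₐ(NH₄⁺) ≈ 9.2
methoxide (CH₃O⁻): pKₐ(CH₃OH) ≈ 15.5
methyl carbanion (CH₃⁻): pKₐ(CH₄) ≈ 48
Listed from poorest to best leaving group as asked.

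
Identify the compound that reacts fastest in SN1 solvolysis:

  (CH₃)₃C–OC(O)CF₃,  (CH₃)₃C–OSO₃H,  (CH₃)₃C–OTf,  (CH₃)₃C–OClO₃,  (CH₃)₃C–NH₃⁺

The skeletons are identical, so relative rate is governed entirely by leaving-group ability.
Rank by basicity of the departing species: weakest base leaves most easily.
(CH₃)₃C–OTf loses OTf⁻: pKₐ(CF₃SO₃H (triflic acid)) ≈ -14
(CH₃)₃C–OClO₃ loses ClO₄⁻: pKₐ(HClO₄) ≈ -10
(CH₃)₃C–OSO₃H loses HSO₄⁻: pKₐ(H₂SO₄) ≈ -3
(CH₃)₃C–OC(O)CF₃ loses CF₃COO⁻: pKₐ(CF₃COOH) ≈ 0.2
(CH₃)₃C–NH₃⁺ loses NH₃: pKₐ(NH₄⁺) ≈ 9.2

(CH₃)₃C–OTf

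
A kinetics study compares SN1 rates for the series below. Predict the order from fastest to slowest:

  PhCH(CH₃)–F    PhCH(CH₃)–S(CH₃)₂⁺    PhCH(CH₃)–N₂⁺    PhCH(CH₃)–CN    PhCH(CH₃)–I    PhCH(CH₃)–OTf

Same R in every case — rank the leaving groups.
Rank by basicity of the departing species: weakest base leaves most easily.
PhCH(CH₃)–N₂⁺ loses N₂: no meaningful conjugate acid; N₂ departs as an exceptionally stable neutral molecule
PhCH(CH₃)–OTf loses OTf⁻: pKₐ(CF₃SO₃H (triflic acid)) ≈ -14
PhCH(CH₃)–I loses I⁻: pKₐ(HI) ≈ -10
PhCH(CH₃)–S(CH₃)₂⁺ loses SR'₂: pKₐ(R'₂SH⁺) ≈ -7
PhCH(CH₃)–F loses F⁻: pKₐ(HF) ≈ 3.2
PhCH(CH₃)–CN loses CN⁻: pKₐ(HCN) ≈ 9.2

PhCH(CH₃)–N₂⁺ > PhCH(CH₃)–OTf > PhCH(CH₃)–I > PhCH(CH₃)–S(CH₃)₂⁺ > PhCH(CH₃)–F > PhCH(CH₃)–CN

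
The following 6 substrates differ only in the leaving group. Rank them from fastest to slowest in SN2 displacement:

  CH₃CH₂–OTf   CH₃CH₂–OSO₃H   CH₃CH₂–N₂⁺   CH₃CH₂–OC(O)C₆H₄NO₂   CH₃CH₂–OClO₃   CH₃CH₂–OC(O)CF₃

CH₃CH₂–N₂⁺ > CH₃CH₂–OTf > CH₃CH₂–OClO₃ > CH₃CH₂–OSO₃H > CH₃CH₂–OC(O)CF₃ > CH₃CH₂–OC(O)C₆H₄NO₂

Identical carbon frameworks mean the comparison reduces to leaving-group quality.
Rank by basicity of the departing species: weakest base leaves most easily.
CH₃CH₂–N₂⁺ loses N₂: no meaningful conjugate acid; N₂ departs as an exceptionally stable neutral molecule
CH₃CH₂–OTf loses OTf⁻: pKₐ(CF₃SO₃H (triflic acid)) ≈ -14
CH₃CH₂–OClO₃ loses ClO₄⁻: pKₐ(HClO₄) ≈ -10
CH₃CH₂–OSO₃H loses HSO₄⁻: pKₐ(H₂SO₄) ≈ -3
CH₃CH₂–OC(O)CF₃ loses CF₃COO⁻: pKₐ(CF₃COOH) ≈ 0.2
CH₃CH₂–OC(O)C₆H₄NO₂ loses p-O₂N–C₆H₄–COO⁻: pKₐ(p-nitrobenzoic acid) ≈ 3.4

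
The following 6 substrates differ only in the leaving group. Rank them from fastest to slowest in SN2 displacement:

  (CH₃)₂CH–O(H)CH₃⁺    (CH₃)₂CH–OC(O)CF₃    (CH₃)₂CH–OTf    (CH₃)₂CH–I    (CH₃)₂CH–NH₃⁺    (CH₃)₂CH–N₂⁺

Identical carbon frameworks mean the comparison reduces to leaving-group quality.
Rank by basicity of the departing species: weakest base leaves most easily.
(CH₃)₂CH–N₂⁺ loses N₂: no meaningful conjugate acid; N₂ departs as an exceptionally stable neutral molecule
(CH₃)₂CH–OTf loses OTf⁻: pKₐ(CF₃SO₃H (triflic acid)) ≈ -14
(CH₃)₂CH–I loses I⁻: pKₐ(HI) ≈ -10
(CH₃)₂CH–O(H)CH₃⁺ loses R'OH: pKₐ(R'OH₂⁺) ≈ -2.4
(CH₃)₂CH–OC(O)CF₃ loses CF₃COO⁻: pKₐ(CF₃COOH) ≈ 0.2
(CH₃)₂CH–NH₃⁺ loses NH₃: pKₐ(NH₄⁺) ≈ 9.2

(CH₃)₂CH–N₂⁺ > (CH₃)₂CH–OTf > (CH₃)₂CH–I > (CH₃)₂CH–O(H)CH₃⁺ > (CH₃)₂CH–OC(O)CF₃ > (CH₃)₂CH–NH₃⁺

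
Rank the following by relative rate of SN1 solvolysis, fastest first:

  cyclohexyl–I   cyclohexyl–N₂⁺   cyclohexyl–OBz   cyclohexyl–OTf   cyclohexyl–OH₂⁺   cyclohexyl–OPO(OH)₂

cyclohexyl–N₂⁺ > cyclohexyl–OTf > cyclohexyl–I > cyclohexyl–OH₂⁺ > cyclohexyl–OPO(OH)₂ > cyclohexyl–OBz

The skeletons are identical, so relative rate is governed entirely by leaving-group ability.
A good leaving group is a weak base: the lower the pKₐ of its conjugate acid, the more readily it departs.
cyclohexyl–N₂⁺ loses N₂: no meaningful conjugate acid; N₂ departs as an exceptionally stable neutral molecule
cyclohexyl–OTf loses OTf⁻: pKₐ(CF₃SO₃H (triflic acid)) ≈ -14
cyclohexyl–I loses I⁻: pKₐ(HI) ≈ -10
cyclohexyl–OH₂⁺ loses H₂O: pKₐ(H₃O⁺) ≈ -1.7
cyclohexyl–OPO(OH)₂ loses H₂PO₄⁻: pKₐ(H₃PO₄) ≈ 2.1
cyclohexyl–OBz loses PhCOO⁻: pKₐ(C₆H₅COOH) ≈ 4.2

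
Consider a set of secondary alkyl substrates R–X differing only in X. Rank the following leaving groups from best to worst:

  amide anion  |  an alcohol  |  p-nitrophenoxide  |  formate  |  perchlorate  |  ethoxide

perchlorate: pKₐ(HClO₄) ≈ -10
an alcohol: pKₐ(R'OH₂⁺) ≈ -2.4
formate: pKₐ(HCOOH) ≈ 3.8
p-nitrophenoxide: pKₐ(p-nitrophenol) ≈ 7.2
ethoxide: pKₐ(CH₃CH₂OH) ≈ 16
amide anion: pKₐ(NH₃) ≈ 38

perchlorate > an alcohol > formate > p-nitrophenoxide > ethoxide > amide anion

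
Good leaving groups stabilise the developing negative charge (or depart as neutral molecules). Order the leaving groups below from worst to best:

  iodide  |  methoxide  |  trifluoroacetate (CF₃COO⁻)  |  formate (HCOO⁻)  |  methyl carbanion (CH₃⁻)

methyl carbanion (CH₃⁻) < methoxide < formate (HCOO⁻) < trifluoroacetate (CF₃COO⁻) < iodide

Leaving-group ability tracks the stability of the departed species; conjugate-acid pKₐ is the usual yardstick (lower pKₐ → better LG).
iodide: pKₐ(HI) ≈ -10 — large, highly polarisable; very weak base
trifluoroacetate (CF₃COO⁻): pKₐ(CF₃COOH) ≈ 0.2 — strongly electron-withdrawing CF₃ stabilises the carboxylate
formate (HCOO⁻): pKₐ(HCOOH) ≈ 3.8 — resonance-stabilised carboxylate
methoxide: pKₐ(CH₃OH) ≈ 15.5 — strong base; alkoxides do not leave unassisted
methyl carbanion (CH₃⁻): pKₐ(CH₄) ≈ 48 — unstabilised carbanion; the worst conceivable leaving group
Listed from poorest to best leaving group as asked.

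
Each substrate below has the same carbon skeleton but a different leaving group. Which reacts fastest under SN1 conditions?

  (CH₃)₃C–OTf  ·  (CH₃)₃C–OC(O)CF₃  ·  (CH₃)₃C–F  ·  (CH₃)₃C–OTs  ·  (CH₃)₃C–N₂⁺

(CH₃)₃C–N₂⁺

The skeletons are identical, so relative rate is governed entirely by leaving-group ability.
Leaving-group ability tracks the stability of the departed species; conjugate-acid pKₐ is the usual yardstick (lower pKₐ → better LG).
(CH₃)₃C–N₂⁺ loses N₂: no meaningful conjugate acid; N₂ departs as an exceptionally stable neutral molecule
(CH₃)₃C–OTf loses OTf⁻: pKₐ(CF₃SO₃H (triflic acid)) ≈ -14
(CH₃)₃C–OTs loses OTs⁻: pKₐ(p-CH₃C₆H₄SO₃H (TsOH)) ≈ -2.8
(CH₃)₃C–OC(O)CF₃ loses CF₃COO⁻: pKₐ(CF₃COOH) ≈ 0.2
(CH₃)₃C–F loses F⁻: pKₐ(HF) ≈ 3.2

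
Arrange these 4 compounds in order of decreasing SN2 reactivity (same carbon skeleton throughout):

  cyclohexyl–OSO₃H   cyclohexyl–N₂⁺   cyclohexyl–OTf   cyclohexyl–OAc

The skeletons are identical, so relative rate is governed entirely by leaving-group ability.
The more stable X⁻ (or X) is on its own — i.e. the weaker a base it is — the better a leaving group it makes.
cyclohexyl–N₂⁺ loses N₂: no meaningful conjugate acid; N₂ departs as an exceptionally stable neutral molecule
cyclohexyl–OTf loses OTf⁻: pKₐ(CF₃SO₃H (triflic acid)) ≈ -14
cyclohexyl–OSO₃H loses HSO₄⁻: pKₐ(H₂SO₄) ≈ -3
cyclohexyl–OAc loses AcO⁻: pKₐ(CH₃COOH) ≈ 4.8

cyclohexyl–N₂⁺ > cyclohexyl–OTf > cyclohexyl–OSO₃H > cyclohexyl–OAc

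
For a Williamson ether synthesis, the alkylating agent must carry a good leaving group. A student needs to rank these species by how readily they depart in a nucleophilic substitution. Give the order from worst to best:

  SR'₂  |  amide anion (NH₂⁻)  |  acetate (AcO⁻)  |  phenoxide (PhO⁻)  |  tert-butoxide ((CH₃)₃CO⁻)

amide anion (NH₂⁻) < tert-butoxide ((CH₃)₃CO⁻) < phenoxide (PhO⁻) < acetate (AcO⁻) < SR'₂

Rank by basicity of the departing species: weakest base leaves most easily.
SR'₂: pKₐ(R'₂SH⁺) ≈ -7
acetate (AcO⁻): pKₐ(CH₃COOH) ≈ 4.8
phenoxide (PhO⁻): pKₐ(C₆H₅OH (phenol)) ≈ 10 — resonance into the ring helps, but still a poor LG
tert-butoxide ((CH₃)₃CO⁻): pKₐ(t-BuOH) ≈ 18 — bulky, strongly basic alkoxide
amide anion (NH₂⁻): pKₐ(NH₃) ≈ 38 — extremely strong base; never a leaving group
Reversing gives the worst-to-best order requested.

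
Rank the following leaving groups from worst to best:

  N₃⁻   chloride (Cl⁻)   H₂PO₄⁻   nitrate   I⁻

N₃⁻ < H₂PO₄⁻ < nitrate < chloride (Cl⁻) < I⁻

Rank by basicity of the departing species: weakest base leaves most easily.
I⁻: pKₐ(HI) ≈ -10
chloride (Cl⁻): pKₐ(HCl) ≈ -7
nitrate: pKₐ(HNO₃) ≈ -1.3
H₂PO₄⁻: pKₐ(H₃PO₄) ≈ 2.1 — moderate base; biological leaving group after further activation
N₃⁻: pKₐ(HN₃) ≈ 4.7 — linear, resonance-stabilised
Listed from poorest to best leaving group as asked.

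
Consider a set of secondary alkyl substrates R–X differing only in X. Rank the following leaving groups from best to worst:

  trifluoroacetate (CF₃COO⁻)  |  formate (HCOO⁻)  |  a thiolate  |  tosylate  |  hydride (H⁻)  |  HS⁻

tosylate > trifluoroacetate (CF₃COO⁻) > formate (HCOO⁻) > HS⁻ > a thiolate > hydride (H⁻)

tosylate: pKₐ(p-CH₃C₆H₄SO₃H (TsOH)) ≈ -2.8 — resonance-delocalised arenesulfonate
trifluoroacetate (CF₃COO⁻): pKₐ(CF₃COOH) ≈ 0.2
formate (HCOO⁻): pKₐ(HCOOH) ≈ 3.8 — resonance-stabilised carboxylate
HS⁻: pKₐ(H₂S) ≈ 7 — larger and more polarisable than the oxygen analogue
a thiolate: pKₐ(RSH (a thiol)) ≈ 10.5 — moderately basic; rarely leaves without activation
hydride (H⁻): pKₐ(H₂) ≈ 36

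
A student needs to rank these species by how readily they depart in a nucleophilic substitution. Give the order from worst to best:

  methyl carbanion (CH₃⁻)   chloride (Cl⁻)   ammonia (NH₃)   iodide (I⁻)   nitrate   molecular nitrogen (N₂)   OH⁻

The more stable X⁻ (or X) is on its own — i.e. the weaker a base it is — the better a leaving group it makes.
molecular nitrogen (N₂): no meaningful conjugate acid; N₂ departs as an exceptionally stable neutral molecule
iodide (I⁻): pKₐ(HI) ≈ -10 — large, highly polarisable; very weak base
chloride (Cl⁻): pKₐ(HCl) ≈ -7
nitrate: pKₐ(HNO₃) ≈ -1.3
ammonia (NH₃): pKₐ(NH₄⁺) ≈ 9.2 — neutral but moderately basic; leaves from R–NH₃⁺
OH⁻: pKₐ(H₂O) ≈ 15.7
methyl carbanion (CH₃⁻): pKₐ(CH₄) ≈ 48
The question asks for worst first, so the sequence is read in increasing leaving-group ability.

methyl carbanion (CH₃⁻) < OH⁻ < ammonia (NH₃) < nitrate < chloride (Cl⁻) < iodide (I⁻) < molecular nitrogen (N₂)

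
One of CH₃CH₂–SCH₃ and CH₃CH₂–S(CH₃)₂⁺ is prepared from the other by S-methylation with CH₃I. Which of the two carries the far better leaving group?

From CH₃CH₂–SCH₃ the departing group would be RS⁻ (pKₐ(RSH (a thiol)) ≈ 10.5). Moderately basic; rarely leaves without activation.
From CH₃CH₂–S(CH₃)₂⁺ the leaving group is SR'₂ (pKₐ(R'₂SH⁺) ≈ -7). Neutral; leaves from a sulfonium salt (R–SR'₂⁺).
S-methylation with CH₃I works by allowing neutral dimethyl sulfide, rather than methanethiolate, to depart, making CH₃CH₂–S(CH₃)₂⁺ enormously more reactive.

CH₃CH₂–S(CH₃)₂⁺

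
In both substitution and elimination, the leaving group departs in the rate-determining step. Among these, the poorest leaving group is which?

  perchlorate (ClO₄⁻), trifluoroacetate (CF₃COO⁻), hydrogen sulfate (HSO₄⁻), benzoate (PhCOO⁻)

Leaving-group ability tracks the stability of the departed species; conjugate-acid pKₐ is the usual yardstick (lower pKₐ → better LG).
perchlorate (ClO₄⁻): pKₐ(HClO₄) ≈ -10
hydrogen sulfate (HSO₄⁻): pKₐ(H₂SO₄) ≈ -3
trifluoroacetate (CF₃COO⁻): pKₐ(CF₃COOH) ≈ 0.2
benzoate (PhCOO⁻): pKₐ(C₆H₅COOH) ≈ 4.2

benzoate (PhCOO⁻)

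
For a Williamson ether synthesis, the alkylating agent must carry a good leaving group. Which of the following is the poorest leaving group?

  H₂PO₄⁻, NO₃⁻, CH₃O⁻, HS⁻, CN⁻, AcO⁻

The more stable X⁻ (or X) is on its own — i.e. the weaker a base it is — the better a leaving group it makes.
NO₃⁻: pKₐ(HNO₃) ≈ -1.3
H₂PO₄⁻: pKₐ(H₃PO₄) ≈ 2.1
AcO⁻: pKₐ(CH₃COOH) ≈ 4.8
HS⁻: pKₐ(H₂S) ≈ 7
CN⁻: pKₐ(HCN) ≈ 9.2
CH₃O⁻: pKₐ(CH₃OH) ≈ 15.5

CH₃O⁻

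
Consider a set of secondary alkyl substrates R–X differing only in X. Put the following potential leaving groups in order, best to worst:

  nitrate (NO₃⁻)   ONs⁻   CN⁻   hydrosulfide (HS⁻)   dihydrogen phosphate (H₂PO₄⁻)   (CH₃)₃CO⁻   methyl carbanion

Rank by basicity of the departing species: weakest base leaves most easily.
ONs⁻: pKₐ(p-O₂NC₆H₄SO₃H) ≈ -3.5
nitrate (NO₃⁻): pKₐ(HNO₃) ≈ -1.3
dihydrogen phosphate (H₂PO₄⁻): pKₐ(H₃PO₄) ≈ 2.1
hydrosulfide (HS⁻): pKₐ(H₂S) ≈ 7
CN⁻: pKₐ(HCN) ≈ 9.2
(CH₃)₃CO⁻: pKₐ(t-BuOH) ≈ 18
methyl carbanion: pKₐ(CH₄) ≈ 48

ONs⁻ > nitrate (NO₃⁻) > dihydrogen phosphate (H₂PO₄⁻) > hydrosulfide (HS⁻) > CN⁻ > (CH₃)₃CO⁻ > methyl carbanion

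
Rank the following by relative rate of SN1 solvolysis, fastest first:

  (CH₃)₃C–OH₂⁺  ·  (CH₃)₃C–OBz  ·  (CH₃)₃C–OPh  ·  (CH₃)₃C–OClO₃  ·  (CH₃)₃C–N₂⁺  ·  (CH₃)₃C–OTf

With the same alkyl group throughout, only the leaving group differentiates the rates.
The more stable X⁻ (or X) is on its own — i.e. the weaker a base it is — the better a leaving group it makes.
(CH₃)₃C–N₂⁺ loses N₂: no meaningful conjugate acid; N₂ departs as an exceptionally stable neutral molecule
(CH₃)₃C–OTf loses OTf⁻: pKₐ(CF₃SO₃H (triflic acid)) ≈ -14
(CH₃)₃C–OClO₃ loses ClO₄⁻: pKₐ(HClO₄) ≈ -10
(CH₃)₃C–OH₂⁺ loses H₂O: pKₐ(H₃O⁺) ≈ -1.7
(CH₃)₃C–OBz loses PhCOO⁻: pKₐ(C₆H₅COOH) ≈ 4.2
(CH₃)₃C–OPh loses PhO⁻: pKₐ(C₆H₅OH (phenol)) ≈ 10

(CH₃)₃C–N₂⁺ > (CH₃)₃C–OTf > (CH₃)₃C–OClO₃ > (CH₃)₃C–OH₂⁺ > (CH₃)₃C–OBz > (CH₃)₃C–OPh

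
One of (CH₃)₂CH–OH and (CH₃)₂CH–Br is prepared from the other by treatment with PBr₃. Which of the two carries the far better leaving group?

From (CH₃)₂CH–OH the departing group would be OH⁻ (pKₐ(H₂O) ≈ 15.7). Strong base; essentially never leaves without prior activation.
From (CH₃)₂CH–Br the leaving group is Br⁻ (pKₐ(HBr) ≈ -9). Weak base; good leaving group.
Treatment with PBr₃ works by replacing the hydroxyl with bromide, making (CH₃)₂CH–Br enormously more reactive.

(CH₃)₂CH–Br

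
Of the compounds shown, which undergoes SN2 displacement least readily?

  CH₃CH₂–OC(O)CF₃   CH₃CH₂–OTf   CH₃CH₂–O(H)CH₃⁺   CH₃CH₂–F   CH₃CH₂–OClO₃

CH₃CH₂–F

With the same alkyl group throughout, only the leaving group differentiates the rates.
Leaving-group ability tracks the stability of the departed species; conjugate-acid pKₐ is the usual yardstick (lower pKₐ → better LG).
CH₃CH₂–OTf loses OTf⁻: pKₐ(CF₃SO₃H (triflic acid)) ≈ -14
CH₃CH₂–OClO₃ loses ClO₄⁻: pKₐ(HClO₄) ≈ -10
CH₃CH₂–O(H)CH₃⁺ loses R'OH: pKₐ(R'OH₂⁺) ≈ -2.4
CH₃CH₂–OC(O)CF₃ loses CF₃COO⁻: pKₐ(CF₃COOH) ≈ 0.2
CH₃CH₂–F loses F⁻: pKₐ(HF) ≈ 3.2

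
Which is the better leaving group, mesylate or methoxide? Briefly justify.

mesylate is the better leaving group.
pKₐ(CH₃SO₃H (MsOH)) ≈ -1.9 versus pKₐ(CH₃OH) ≈ 15.5: mesylate is the much weaker base.
Resonance-delocalised alkanesulfonate.

mesylate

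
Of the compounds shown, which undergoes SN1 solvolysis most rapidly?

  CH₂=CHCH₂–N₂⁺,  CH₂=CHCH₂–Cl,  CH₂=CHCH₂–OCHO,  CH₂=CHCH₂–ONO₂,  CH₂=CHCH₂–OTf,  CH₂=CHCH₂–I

CH₂=CHCH₂–N₂⁺

Same R in every case — rank the leaving groups.
A good leaving group is a weak base: the lower the pKₐ of its conjugate acid, the more readily it departs.
CH₂=CHCH₂–N₂⁺ loses N₂: no meaningful conjugate acid; N₂ departs as an exceptionally stable neutral molecule
CH₂=CHCH₂–OTf loses OTf⁻: pKₐ(CF₃SO₃H (triflic acid)) ≈ -14
CH₂=CHCH₂–I loses I⁻: pKₐ(HI) ≈ -10
CH₂=CHCH₂–Cl loses Cl⁻: pKₐ(HCl) ≈ -7
CH₂=CHCH₂–ONO₂ loses NO₃⁻: pKₐ(HNO₃) ≈ -1.3
CH₂=CHCH₂–OCHO loses HCOO⁻: pKₐ(HCOOH) ≈ 3.8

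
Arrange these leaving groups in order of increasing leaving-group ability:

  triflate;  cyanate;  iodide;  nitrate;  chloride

cyanate < nitrate < chloride < iodide < triflate

triflate: pKₐ(CF₃SO₃H (triflic acid)) ≈ -14 — charge spread over three oxygens and a CF₃ group; the premier leaving group in synthesis
iodide: pKₐ(HI) ≈ -10 — large, highly polarisable; very weak base
chloride: pKₐ(HCl) ≈ -7
nitrate: pKₐ(HNO₃) ≈ -1.3
cyanate: pKₐ(HOCN) ≈ 3.5
The question asks for worst first, so the sequence is read in increasing leaving-group ability.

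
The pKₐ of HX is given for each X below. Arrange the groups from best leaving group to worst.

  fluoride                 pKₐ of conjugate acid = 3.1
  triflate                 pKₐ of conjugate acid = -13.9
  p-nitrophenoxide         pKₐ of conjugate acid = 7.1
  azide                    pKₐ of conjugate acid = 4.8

Lower conjugate-acid pKₐ ⇒ weaker base ⇒ better leaving group.
Sorting by the given values: triflate (-13.9), fluoride (3.1), azide (4.8), p-nitrophenoxide (7.1).

triflate > fluoride > azide > p-nitrophenoxide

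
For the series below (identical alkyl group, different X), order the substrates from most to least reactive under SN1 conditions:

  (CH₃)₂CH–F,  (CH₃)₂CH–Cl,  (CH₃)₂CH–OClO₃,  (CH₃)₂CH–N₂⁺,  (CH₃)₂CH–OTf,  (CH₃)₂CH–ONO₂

Identical carbon frameworks mean the comparison reduces to leaving-group quality.
Leaving-group ability tracks the stability of the departed species; conjugate-acid pKₐ is the usual yardstick (lower pKₐ → better LG).
(CH₃)₂CH–N₂⁺ loses N₂: no meaningful conjugate acid; N₂ departs as an exceptionally stable neutral molecule
(CH₃)₂CH–OTf loses OTf⁻: pKₐ(CF₃SO₃H (triflic acid)) ≈ -14
(CH₃)₂CH–OClO₃ loses ClO₄⁻: pKₐ(HClO₄) ≈ -10
(CH₃)₂CH–Cl loses Cl⁻: pKₐ(HCl) ≈ -7
(CH₃)₂CH–ONO₂ loses NO₃⁻: pKₐ(HNO₃) ≈ -1.3
(CH₃)₂CH–F loses F⁻: pKₐ(HF) ≈ 3.2

(CH₃)₂CH–N₂⁺ > (CH₃)₂CH–OTf > (CH₃)₂CH–OClO₃ > (CH₃)₂CH–Cl > (CH₃)₂CH–ONO₂ > (CH₃)₂CH–F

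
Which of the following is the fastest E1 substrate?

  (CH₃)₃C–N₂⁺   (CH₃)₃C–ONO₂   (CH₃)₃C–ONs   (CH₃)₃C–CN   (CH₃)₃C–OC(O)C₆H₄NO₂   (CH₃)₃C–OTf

(CH₃)₃C–N₂⁺

Identical carbon frameworks mean the comparison reduces to leaving-group quality.
Leaving-group ability tracks the stability of the departed species; conjugate-acid pKₐ is the usual yardstick (lower pKₐ → better LG).
(CH₃)₃C–N₂⁺ loses N₂: no meaningful conjugate acid; N₂ departs as an exceptionally stable neutral molecule
(CH₃)₃C–OTf loses OTf⁻: pKₐ(CF₃SO₃H (triflic acid)) ≈ -14
(CH₃)₃C–ONs loses ONs⁻: pKₐ(p-O₂NC₆H₄SO₃H) ≈ -3.5
(CH₃)₃C–ONO₂ loses NO₃⁻: pKₐ(HNO₃) ≈ -1.3
(CH₃)₃C–OC(O)C₆H₄NO₂ loses p-O₂N–C₆H₄–COO⁻: pKₐ(p-nitrobenzoic acid) ≈ 3.4
(CH₃)₃C–CN loses CN⁻: pKₐ(HCN) ≈ 9.2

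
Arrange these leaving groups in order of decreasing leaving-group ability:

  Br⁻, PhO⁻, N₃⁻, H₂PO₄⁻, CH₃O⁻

Rank by basicity of the departing species: weakest base leaves most easily.
Br⁻: pKₐ(HBr) ≈ -9
H₂PO₄⁻: pKₐ(H₃PO₄) ≈ 2.1
N₃⁻: pKₐ(HN₃) ≈ 4.7 — linear, resonance-stabilised
PhO⁻: pKₐ(C₆H₅OH (phenol)) ≈ 10
CH₃O⁻: pKₐ(CH₃OH) ≈ 15.5

Br⁻ > H₂PO₄⁻ > N₃⁻ > PhO⁻ > CH₃O⁻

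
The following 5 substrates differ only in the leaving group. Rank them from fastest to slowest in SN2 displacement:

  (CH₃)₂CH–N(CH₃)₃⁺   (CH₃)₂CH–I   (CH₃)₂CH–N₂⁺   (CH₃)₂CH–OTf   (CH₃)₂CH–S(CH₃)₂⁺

(CH₃)₂CH–N₂⁺ > (CH₃)₂CH–OTf > (CH₃)₂CH–I > (CH₃)₂CH–S(CH₃)₂⁺ > (CH₃)₂CH–N(CH₃)₃⁺

The skeletons are identical, so relative rate is governed entirely by leaving-group ability.
A good leaving group is a weak base: the lower the pKₐ of its conjugate acid, the more readily it departs.
(CH₃)₂CH–N₂⁺ loses N₂: no meaningful conjugate acid; N₂ departs as an exceptionally stable neutral molecule
(CH₃)₂CH–OTf loses OTf⁻: pKₐ(CF₃SO₃H (triflic acid)) ≈ -14
(CH₃)₂CH–I loses I⁻: pKₐ(HI) ≈ -10
(CH₃)₂CH–S(CH₃)₂⁺ loses SR'₂: pKₐ(R'₂SH⁺) ≈ -7
(CH₃)₂CH–N(CH₃)₃⁺ loses NR'₃: pKₐ(R'₃NH⁺) ≈ 10.7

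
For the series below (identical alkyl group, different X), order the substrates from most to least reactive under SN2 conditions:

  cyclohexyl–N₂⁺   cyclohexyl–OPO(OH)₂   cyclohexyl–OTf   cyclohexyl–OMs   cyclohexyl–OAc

cyclohexyl–N₂⁺ > cyclohexyl–OTf > cyclohexyl–OMs > cyclohexyl–OPO(OH)₂ > cyclohexyl–OAc

The skeletons are identical, so relative rate is governed entirely by leaving-group ability.
The more stable X⁻ (or X) is on its own — i.e. the weaker a base it is — the better a leaving group it makes.
cyclohexyl–N₂⁺ loses N₂: no meaningful conjugate acid; N₂ departs as an exceptionally stable neutral molecule
cyclohexyl–OTf loses OTf⁻: pKₐ(CF₃SO₃H (triflic acid)) ≈ -14
cyclohexyl–OMs loses OMs⁻: pKₐ(CH₃SO₃H (MsOH)) ≈ -1.9
cyclohexyl–OPO(OH)₂ loses H₂PO₄⁻: pKₐ(H₃PO₄) ≈ 2.1
cyclohexyl–OAc loses AcO⁻: pKₐ(CH₃COOH) ≈ 4.8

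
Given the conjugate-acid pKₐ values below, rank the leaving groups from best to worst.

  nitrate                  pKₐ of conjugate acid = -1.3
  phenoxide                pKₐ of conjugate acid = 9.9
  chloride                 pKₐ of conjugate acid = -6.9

Lower conjugate-acid pKₐ ⇒ weaker base ⇒ better leaving group.
Sorting by the given values: chloride (-6.9), nitrate (-1.3), phenoxide (9.9).

chloride > nitrate > phenoxide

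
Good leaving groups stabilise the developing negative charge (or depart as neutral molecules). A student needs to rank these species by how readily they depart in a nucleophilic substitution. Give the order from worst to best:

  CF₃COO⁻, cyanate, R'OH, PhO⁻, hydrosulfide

PhO⁻ < hydrosulfide < cyanate < CF₃COO⁻ < R'OH

Leaving-group ability tracks the stability of the departed species; conjugate-acid pKₐ is the usual yardstick (lower pKₐ → better LG).
R'OH: pKₐ(R'OH₂⁺) ≈ -2.4 — neutral; leaves from a protonated ether (an oxonium ion, R–O(H)R'⁺)
CF₃COO⁻: pKₐ(CF₃COOH) ≈ 0.2 — strongly electron-withdrawing CF₃ stabilises the carboxylate
cyanate: pKₐ(HOCN) ≈ 3.5 — resonance between N and O
hydrosulfide: pKₐ(H₂S) ≈ 7 — larger and more polarisable than the oxygen analogue
PhO⁻: pKₐ(C₆H₅OH (phenol)) ≈ 10 — resonance into the ring helps, but still a poor LG
Reversing gives the worst-to-best order requested.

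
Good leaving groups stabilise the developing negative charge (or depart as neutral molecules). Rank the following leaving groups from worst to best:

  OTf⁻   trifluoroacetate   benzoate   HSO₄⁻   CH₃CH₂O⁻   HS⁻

CH₃CH₂O⁻ < HS⁻ < benzoate < trifluoroacetate < HSO₄⁻ < OTf⁻

OTf⁻: pKₐ(CF₃SO₃H (triflic acid)) ≈ -14
HSO₄⁻: pKₐ(H₂SO₄) ≈ -3
trifluoroacetate: pKₐ(CF₃COOH) ≈ 0.2
benzoate: pKₐ(C₆H₅COOH) ≈ 4.2
HS⁻: pKₐ(H₂S) ≈ 7
CH₃CH₂O⁻: pKₐ(CH₃CH₂OH) ≈ 16
The question asks for worst first, so the sequence is read in increasing leaving-group ability.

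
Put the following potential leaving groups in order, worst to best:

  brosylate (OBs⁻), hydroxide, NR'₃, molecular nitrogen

hydroxide < NR'₃ < brosylate (OBs⁻) < molecular nitrogen

Rank by basicity of the departing species: weakest base leaves most easily.
molecular nitrogen: no meaningful conjugate acid; N₂ departs as an exceptionally stable neutral molecule
brosylate (OBs⁻): pKₐ(p-BrC₆H₄SO₃H) ≈ -2.8 — arenesulfonate with a p-bromo substituent
NR'₃: pKₐ(R'₃NH⁺) ≈ 10.7
hydroxide: pKₐ(H₂O) ≈ 15.7
Reversing gives the worst-to-best order requested.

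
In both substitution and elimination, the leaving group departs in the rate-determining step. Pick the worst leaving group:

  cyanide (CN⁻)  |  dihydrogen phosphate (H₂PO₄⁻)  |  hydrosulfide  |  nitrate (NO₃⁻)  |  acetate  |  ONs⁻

ONs⁻: pKₐ(p-O₂NC₆H₄SO₃H) ≈ -3.5
nitrate (NO₃⁻): pKₐ(HNO₃) ≈ -1.3
dihydrogen phosphate (H₂PO₄⁻): pKₐ(H₃PO₄) ≈ 2.1
acetate: pKₐ(CH₃COOH) ≈ 4.8
hydrosulfide: pKₐ(H₂S) ≈ 7
cyanide (CN⁻): pKₐ(HCN) ≈ 9.2

cyanide (CN⁻)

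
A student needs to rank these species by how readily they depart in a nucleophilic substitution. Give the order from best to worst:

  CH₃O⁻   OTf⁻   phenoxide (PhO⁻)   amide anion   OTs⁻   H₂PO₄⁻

Leaving-group ability tracks the stability of the departed species; conjugate-acid pKₐ is the usual yardstick (lower pKₐ → better LG).
OTf⁻: pKₐ(CF₃SO₃H (triflic acid)) ≈ -14
OTs⁻: pKₐ(p-CH₃C₆H₄SO₃H (TsOH)) ≈ -2.8
H₂PO₄⁻: pKₐ(H₃PO₄) ≈ 2.1
phenoxide (PhO⁻): pKₐ(C₆H₅OH (phenol)) ≈ 10
CH₃O⁻: pKₐ(CH₃OH) ≈ 15.5
amide anion: pKₐ(NH₃) ≈ 38

OTf⁻ > OTs⁻ > H₂PO₄⁻ > phenoxide (PhO⁻) > CH₃O⁻ > amide anion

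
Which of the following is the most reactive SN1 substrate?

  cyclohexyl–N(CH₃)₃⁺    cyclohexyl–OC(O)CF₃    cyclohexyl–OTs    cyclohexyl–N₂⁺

cyclohexyl–N₂⁺

The skeletons are identical, so relative rate is governed entirely by leaving-group ability.
The more stable X⁻ (or X) is on its own — i.e. the weaker a base it is — the better a leaving group it makes.
cyclohexyl–N₂⁺ loses N₂: no meaningful conjugate acid; N₂ departs as an exceptionally stable neutral molecule
cyclohexyl–OTs loses OTs⁻: pKₐ(p-CH₃C₆H₄SO₃H (TsOH)) ≈ -2.8
cyclohexyl–OC(O)CF₃ loses CF₃COO⁻: pKₐ(CF₃COOH) ≈ 0.2
cyclohexyl–N(CH₃)₃⁺ loses NR'₃: pKₐ(R'₃NH⁺) ≈ 10.7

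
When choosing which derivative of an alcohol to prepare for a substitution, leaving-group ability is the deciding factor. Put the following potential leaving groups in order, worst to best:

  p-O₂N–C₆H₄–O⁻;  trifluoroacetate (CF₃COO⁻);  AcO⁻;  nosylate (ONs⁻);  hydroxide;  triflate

Rank by basicity of the departing species: weakest base leaves most easily.
triflate: pKₐ(CF₃SO₃H (triflic acid)) ≈ -14
nosylate (ONs⁻): pKₐ(p-O₂NC₆H₄SO₃H) ≈ -3.5
trifluoroacetate (CF₃COO⁻): pKₐ(CF₃COOH) ≈ 0.2
AcO⁻: pKₐ(CH₃COOH) ≈ 4.8
p-O₂N–C₆H₄–O⁻: pKₐ(p-nitrophenol) ≈ 7.2
hydroxide: pKₐ(H₂O) ≈ 15.7
Listed from poorest to best leaving group as asked.

hydroxide < p-O₂N–C₆H₄–O⁻ < AcO⁻ < trifluoroacetate (CF₃COO⁻) < nosylate (ONs⁻) < triflate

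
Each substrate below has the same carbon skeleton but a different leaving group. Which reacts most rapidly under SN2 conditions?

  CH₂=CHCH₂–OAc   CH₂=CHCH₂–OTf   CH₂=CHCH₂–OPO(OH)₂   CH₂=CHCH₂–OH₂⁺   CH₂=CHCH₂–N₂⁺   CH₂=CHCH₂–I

CH₂=CHCH₂–N₂⁺

Same R in every case — rank the leaving groups.
Rank by basicity of the departing species: weakest base leaves most easily.
CH₂=CHCH₂–N₂⁺ loses N₂: no meaningful conjugate acid; N₂ departs as an exceptionally stable neutral molecule
CH₂=CHCH₂–OTf loses OTf⁻: pKₐ(CF₃SO₃H (triflic acid)) ≈ -14
CH₂=CHCH₂–I loses I⁻: pKₐ(HI) ≈ -10
CH₂=CHCH₂–OH₂⁺ loses H₂O: pKₐ(H₃O⁺) ≈ -1.7
CH₂=CHCH₂–OPO(OH)₂ loses H₂PO₄⁻: pKₐ(H₃PO₄) ≈ 2.1
CH₂=CHCH₂–OAc loses AcO⁻: pKₐ(CH₃COOH) ≈ 4.8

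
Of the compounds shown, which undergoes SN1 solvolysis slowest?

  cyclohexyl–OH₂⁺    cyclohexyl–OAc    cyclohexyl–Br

The skeletons are identical, so relative rate is governed entirely by leaving-group ability.
The more stable X⁻ (or X) is on its own — i.e. the weaker a base it is — the better a leaving group it makes.
cyclohexyl–Br loses Br⁻: pKₐ(HBr) ≈ -9
cyclohexyl–OH₂⁺ loses H₂O: pKₐ(H₃O⁺) ≈ -1.7
cyclohexyl–OAc loses AcO⁻: pKₐ(CH₃COOH) ≈ 4.8

cyclohexyl–OAc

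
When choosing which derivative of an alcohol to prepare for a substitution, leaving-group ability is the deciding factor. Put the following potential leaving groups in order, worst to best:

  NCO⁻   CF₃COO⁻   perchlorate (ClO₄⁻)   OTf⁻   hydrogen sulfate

NCO⁻ < CF₃COO⁻ < hydrogen sulfate < perchlorate (ClO₄⁻) < OTf⁻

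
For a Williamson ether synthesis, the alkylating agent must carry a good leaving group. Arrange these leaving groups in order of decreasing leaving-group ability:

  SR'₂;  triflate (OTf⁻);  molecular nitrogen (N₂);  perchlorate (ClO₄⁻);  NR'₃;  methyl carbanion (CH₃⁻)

molecular nitrogen (N₂): no meaningful conjugate acid; N₂ departs as an exceptionally stable neutral molecule
triflate (OTf⁻): pKₐ(CF₃SO₃H (triflic acid)) ≈ -14
perchlorate (ClO₄⁻): pKₐ(HClO₄) ≈ -10
SR'₂: pKₐ(R'₂SH⁺) ≈ -7
NR'₃: pKₐ(R'₃NH⁺) ≈ 10.7 — neutral but still a fairly strong base; Hofmann-elimination LG
methyl carbanion (CH₃⁻): pKₐ(CH₄) ≈ 48

molecular nitrogen (N₂) > triflate (OTf⁻) > perchlorate (ClO₄⁻) > SR'₂ > NR'₃ > methyl carbanion (CH₃⁻)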